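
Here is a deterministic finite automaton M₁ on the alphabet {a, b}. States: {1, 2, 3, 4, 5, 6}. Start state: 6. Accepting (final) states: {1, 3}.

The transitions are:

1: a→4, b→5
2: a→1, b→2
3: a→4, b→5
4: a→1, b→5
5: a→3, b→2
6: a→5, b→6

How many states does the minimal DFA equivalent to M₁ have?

3

Start with accepting vs non-accepting: {1,3} | {2,4,5,6}.
Split {2,4,5,6} by δ(·,a) → {2,4,5} and {6}.
Stable partition: {1,3} | {2,4,5} | {6} — 3 equivalence classes.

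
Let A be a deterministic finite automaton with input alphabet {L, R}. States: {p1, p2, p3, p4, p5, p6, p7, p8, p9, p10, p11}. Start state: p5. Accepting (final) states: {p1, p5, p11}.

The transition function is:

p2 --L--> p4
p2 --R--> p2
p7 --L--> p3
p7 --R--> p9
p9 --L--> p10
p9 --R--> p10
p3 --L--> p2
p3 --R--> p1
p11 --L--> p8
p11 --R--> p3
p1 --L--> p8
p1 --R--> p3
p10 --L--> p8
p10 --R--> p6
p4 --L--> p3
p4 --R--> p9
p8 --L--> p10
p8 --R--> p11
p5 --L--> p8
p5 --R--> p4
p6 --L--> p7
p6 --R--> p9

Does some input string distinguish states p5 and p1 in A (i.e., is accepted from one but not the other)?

Yes

Every state is reachable, so we keep all 11.
Initial partition by acceptance: {p1,p5,p11} | {p2,p3,p4,p6,p7,p8,p9,p10}.
On input R, block {p2,p3,p4,p6,p7,p8,p9,p10} splits into {p2,p4,p6,p7,p9,p10} and {p3,p8}.
Refine {p1,p5,p11} on symbol R: members go to different blocks, giving {p1,p11} and {p5}.
On input L, block {p2,p4,p6,p7,p9,p10} splits into {p2,p6,p9} and {p4,p7,p10}.
On input R, block {p2,p6,p9} splits into {p2,p6} and {p9}.
Split {p2,p6} by δ(·,R) → {p2} and {p6}.
Refine {p3,p8} on symbol L: members go to different blocks, giving {p3} and {p8}.
On input L, block {p4,p7,p10} splits into {p4,p7} and {p10}.
Stable partition: {p1,p11} | {p2} | {p3} | {p5} | {p4,p7} | {p9} | {p6} | {p8} | {p10} — 9 equivalence classes.
p5 and p1 end up in different blocks, so they are distinguishable. For instance, the string 'RR' is accepted from only p1.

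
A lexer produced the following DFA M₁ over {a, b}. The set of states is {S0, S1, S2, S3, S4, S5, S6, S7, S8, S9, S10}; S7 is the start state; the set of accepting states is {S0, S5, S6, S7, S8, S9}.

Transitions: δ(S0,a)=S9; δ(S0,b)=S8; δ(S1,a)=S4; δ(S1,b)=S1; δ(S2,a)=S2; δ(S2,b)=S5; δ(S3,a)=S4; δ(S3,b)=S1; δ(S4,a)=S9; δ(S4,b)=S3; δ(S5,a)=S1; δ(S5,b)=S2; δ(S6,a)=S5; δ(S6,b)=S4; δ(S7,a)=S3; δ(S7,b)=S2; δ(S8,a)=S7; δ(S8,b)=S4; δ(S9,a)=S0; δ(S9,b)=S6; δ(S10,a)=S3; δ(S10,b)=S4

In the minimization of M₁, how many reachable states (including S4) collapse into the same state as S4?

1

Reachable states from the start: {S0,S1,S2,S3,S4,S5,S6,S7,S8,S9}. Unreachable: {S10} — drop them.
Initial partition by acceptance: {S0,S5,S6,S7,S8,S9} | {S1,S2,S3,S4}.
Refine {S0,S5,S6,S7,S8,S9} on symbol a: members go to different blocks, giving {S0,S6,S8,S9} and {S5,S7}.
On input a, block {S0,S6,S8,S9} splits into {S0,S9} and {S6,S8}.
Split {S1,S2,S3,S4} by δ(·,a) → {S1,S2,S3} and {S4}.
Split {S1,S2,S3} by δ(·,a) → {S1,S3} and {S2}.
Stable partition: {S0,S9} | {S1,S3} | {S5,S7} | {S6,S8} | {S4} | {S2} — 6 equivalence classes.
State S4 belongs to the block {S4}, which has 1 states.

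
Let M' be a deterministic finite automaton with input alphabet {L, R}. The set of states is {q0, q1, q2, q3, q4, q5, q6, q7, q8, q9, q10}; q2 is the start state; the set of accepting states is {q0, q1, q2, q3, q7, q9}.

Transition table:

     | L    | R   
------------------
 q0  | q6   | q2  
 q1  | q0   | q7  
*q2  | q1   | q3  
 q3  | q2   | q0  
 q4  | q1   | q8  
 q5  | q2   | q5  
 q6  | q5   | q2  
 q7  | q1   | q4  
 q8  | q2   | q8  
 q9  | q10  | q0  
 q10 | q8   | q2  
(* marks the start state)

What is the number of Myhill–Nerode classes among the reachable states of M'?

8

States {q9,q10} cannot be reached from the start state, so discard them.
P0 = {q0,q1,q2,q3,q7} | {q4,q5,q6,q8}.
On input L, block {q0,q1,q2,q3,q7} splits into {q1,q2,q3,q7} and {q0}.
Split {q1,q2,q3,q7} by δ(·,L) → {q2,q3,q7} and {q1}.
Refine {q2,q3,q7} on symbol L: members go to different blocks, giving {q2,q7} and {q3}.
Refine {q2,q7} on symbol R: members go to different blocks, giving {q2} and {q7}.
Refine {q4,q5,q6,q8} on symbol L: members go to different blocks, giving {q5,q8} and {q4} and {q6}.
The partition is now stable with 8 blocks: {q2} | {q5,q8} | {q0} | {q1} | {q3} | {q7} | {q4} | {q6}.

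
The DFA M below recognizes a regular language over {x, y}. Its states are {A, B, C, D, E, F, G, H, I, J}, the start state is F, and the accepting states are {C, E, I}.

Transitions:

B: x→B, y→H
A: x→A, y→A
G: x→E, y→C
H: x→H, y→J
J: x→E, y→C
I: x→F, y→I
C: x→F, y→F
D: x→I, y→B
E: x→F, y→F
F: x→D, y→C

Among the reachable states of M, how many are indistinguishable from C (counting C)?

2

First remove the unreachable states {A,G}; 8 states remain.
Initial partition by acceptance: {C,E,I} | {B,D,F,H,J}.
On input y, block {C,E,I} splits into {C,E} and {I}.
On input x, block {B,D,F,H,J} splits into {B,F,H} and {D} and {J}.
Refine {B,F,H} on symbol x: members go to different blocks, giving {B,H} and {F}.
Split {B,H} by δ(·,y) → {B} and {H}.
No further refinement is possible. Final partition (7 blocks): {C,E} | {B} | {I} | {D} | {J} | {F} | {H}.
State C belongs to the block {C,E}, which has 2 states.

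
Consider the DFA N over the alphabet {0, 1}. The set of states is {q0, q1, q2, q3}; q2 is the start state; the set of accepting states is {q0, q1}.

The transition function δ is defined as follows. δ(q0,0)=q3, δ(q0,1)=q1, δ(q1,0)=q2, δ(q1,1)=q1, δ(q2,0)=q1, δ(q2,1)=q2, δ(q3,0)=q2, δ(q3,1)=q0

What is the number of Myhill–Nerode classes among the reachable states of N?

States {q0,q3} cannot be reached from the start state, so discard them.
Start with accepting vs non-accepting: {q1} | {q2}.
Stable partition: {q1} | {q2} — 2 equivalence classes.

2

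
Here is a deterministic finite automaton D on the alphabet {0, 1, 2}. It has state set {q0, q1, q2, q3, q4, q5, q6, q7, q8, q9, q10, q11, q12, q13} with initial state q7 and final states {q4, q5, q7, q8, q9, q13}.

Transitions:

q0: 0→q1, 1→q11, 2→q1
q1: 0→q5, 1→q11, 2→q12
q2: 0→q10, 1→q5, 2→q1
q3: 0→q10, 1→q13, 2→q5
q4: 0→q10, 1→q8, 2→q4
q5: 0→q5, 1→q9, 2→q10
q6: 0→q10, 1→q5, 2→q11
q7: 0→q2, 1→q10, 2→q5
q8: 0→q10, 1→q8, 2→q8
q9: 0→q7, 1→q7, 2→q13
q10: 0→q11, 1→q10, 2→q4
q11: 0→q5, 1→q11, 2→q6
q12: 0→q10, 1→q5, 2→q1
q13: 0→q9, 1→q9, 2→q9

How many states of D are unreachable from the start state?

2

No path from q7 leads to q0, q3; the other 12 states are all reachable.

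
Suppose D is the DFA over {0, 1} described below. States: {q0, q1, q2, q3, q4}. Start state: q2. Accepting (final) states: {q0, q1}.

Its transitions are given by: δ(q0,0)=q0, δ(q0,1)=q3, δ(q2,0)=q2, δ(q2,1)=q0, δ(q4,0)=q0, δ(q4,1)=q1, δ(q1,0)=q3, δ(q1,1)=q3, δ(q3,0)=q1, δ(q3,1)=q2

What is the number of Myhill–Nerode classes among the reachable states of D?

Reachable states from the start: {q0,q1,q2,q3}. Unreachable: {q4} — drop them.
Start with accepting vs non-accepting: {q0,q1} | {q2,q3}.
Refine {q0,q1} on symbol 0: members go to different blocks, giving {q0} and {q1}.
On input 0, block {q2,q3} splits into {q2} and {q3}.
The partition is now stable with 4 blocks: {q0} | {q2} | {q1} | {q3}.

4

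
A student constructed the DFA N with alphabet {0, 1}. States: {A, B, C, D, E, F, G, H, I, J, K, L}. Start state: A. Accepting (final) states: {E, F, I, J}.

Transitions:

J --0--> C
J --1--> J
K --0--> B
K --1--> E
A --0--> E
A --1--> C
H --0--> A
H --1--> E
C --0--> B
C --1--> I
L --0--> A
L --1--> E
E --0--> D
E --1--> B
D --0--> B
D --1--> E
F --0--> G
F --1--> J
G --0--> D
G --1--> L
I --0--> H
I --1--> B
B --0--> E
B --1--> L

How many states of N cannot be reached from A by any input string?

4

Starting at A and following transitions, the reachable set is {A, B, C, D, E, H, I, L}. That leaves F, G, J, K unreachable — 4 in total.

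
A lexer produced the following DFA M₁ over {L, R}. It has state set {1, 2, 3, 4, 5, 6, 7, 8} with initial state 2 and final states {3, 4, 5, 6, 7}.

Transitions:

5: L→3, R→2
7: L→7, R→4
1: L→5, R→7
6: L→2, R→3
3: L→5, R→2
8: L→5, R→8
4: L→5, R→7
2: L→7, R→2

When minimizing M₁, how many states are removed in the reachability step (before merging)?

No path from 2 leads to 1, 6, 8; the other 5 states are all reachable.

3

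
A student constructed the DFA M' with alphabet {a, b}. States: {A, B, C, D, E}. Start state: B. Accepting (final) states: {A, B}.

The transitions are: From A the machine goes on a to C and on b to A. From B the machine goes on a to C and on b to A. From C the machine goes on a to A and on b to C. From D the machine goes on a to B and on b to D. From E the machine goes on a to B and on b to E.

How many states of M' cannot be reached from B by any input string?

BFS from B reaches {A, B, C}; the 2 state(s) D, E are never visited.

2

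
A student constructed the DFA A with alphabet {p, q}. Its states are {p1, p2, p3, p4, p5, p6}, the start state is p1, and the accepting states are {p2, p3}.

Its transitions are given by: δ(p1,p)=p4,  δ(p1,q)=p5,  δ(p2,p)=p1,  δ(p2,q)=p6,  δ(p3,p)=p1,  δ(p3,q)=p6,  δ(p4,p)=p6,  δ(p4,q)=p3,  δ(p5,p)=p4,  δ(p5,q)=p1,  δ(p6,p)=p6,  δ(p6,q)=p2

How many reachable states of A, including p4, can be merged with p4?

Every state is reachable, so we keep all 6.
Start with accepting vs non-accepting: {p2,p3} | {p1,p4,p5,p6}.
Split {p1,p4,p5,p6} by δ(·,q) → {p1,p5} and {p4,p6}.
No further refinement is possible. Final partition (3 blocks): {p2,p3} | {p1,p5} | {p4,p6}.
The equivalence class containing p4 is {p4,p6}, of size 2.

2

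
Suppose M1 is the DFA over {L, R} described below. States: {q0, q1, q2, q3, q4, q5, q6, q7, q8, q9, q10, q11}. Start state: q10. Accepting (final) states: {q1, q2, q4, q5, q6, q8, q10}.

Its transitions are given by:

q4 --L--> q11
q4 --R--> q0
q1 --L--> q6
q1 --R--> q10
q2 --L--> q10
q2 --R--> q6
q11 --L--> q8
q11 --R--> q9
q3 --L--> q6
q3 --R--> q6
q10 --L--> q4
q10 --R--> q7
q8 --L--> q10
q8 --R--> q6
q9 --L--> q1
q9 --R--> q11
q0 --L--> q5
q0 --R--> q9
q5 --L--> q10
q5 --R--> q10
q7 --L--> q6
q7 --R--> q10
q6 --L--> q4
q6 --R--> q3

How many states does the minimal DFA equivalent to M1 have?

States {q2} cannot be reached from the start state, so discard them.
P0 = {q1,q4,q5,q6,q8,q10} | {q0,q3,q7,q9,q11}.
Refine {q1,q4,q5,q6,q8,q10} on symbol L: members go to different blocks, giving {q1,q5,q6,q8,q10} and {q4}.
On input L, block {q1,q5,q6,q8,q10} splits into {q1,q5,q8} and {q6,q10}.
On input L, block {q0,q3,q7,q9,q11} splits into {q0,q9,q11} and {q3,q7}.
No further refinement is possible. Final partition (5 blocks): {q1,q5,q8} | {q0,q9,q11} | {q4} | {q6,q10} | {q3,q7}.

5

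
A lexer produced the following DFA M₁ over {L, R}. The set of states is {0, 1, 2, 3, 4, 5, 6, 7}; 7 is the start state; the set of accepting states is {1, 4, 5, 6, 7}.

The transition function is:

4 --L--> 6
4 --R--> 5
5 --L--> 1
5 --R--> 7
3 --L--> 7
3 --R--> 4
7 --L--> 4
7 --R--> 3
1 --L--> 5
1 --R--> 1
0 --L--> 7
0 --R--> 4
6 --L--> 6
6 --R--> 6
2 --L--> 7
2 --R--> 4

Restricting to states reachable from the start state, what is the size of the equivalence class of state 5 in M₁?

States {0,2} cannot be reached from the start state, so discard them.
Start with accepting vs non-accepting: {1,4,5,6,7} | {3}.
On input R, block {1,4,5,6,7} splits into {1,4,5,6} and {7}.
On input R, block {1,4,5,6} splits into {1,4,6} and {5}.
On input L, block {1,4,6} splits into {4,6} and {1}.
Split {4,6} by δ(·,R) → {4} and {6}.
No further refinement is possible. Final partition (6 blocks): {4} | {3} | {7} | {5} | {1} | {6}.
State 5 belongs to the block {5}, which has 1 states.

1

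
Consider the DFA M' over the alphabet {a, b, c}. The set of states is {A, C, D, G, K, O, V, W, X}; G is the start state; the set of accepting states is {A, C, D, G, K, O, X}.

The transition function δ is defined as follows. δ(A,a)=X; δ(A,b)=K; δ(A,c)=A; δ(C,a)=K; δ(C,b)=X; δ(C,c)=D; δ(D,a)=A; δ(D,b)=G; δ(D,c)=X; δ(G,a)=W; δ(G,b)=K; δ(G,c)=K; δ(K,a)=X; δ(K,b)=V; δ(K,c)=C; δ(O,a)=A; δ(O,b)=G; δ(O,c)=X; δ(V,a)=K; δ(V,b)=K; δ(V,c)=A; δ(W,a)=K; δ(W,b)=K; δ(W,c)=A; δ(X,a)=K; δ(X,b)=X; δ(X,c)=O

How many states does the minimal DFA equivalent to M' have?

6

All states are reachable from the start state.
Initial partition by acceptance: {A,C,D,G,K,O,X} | {V,W}.
Refine {A,C,D,G,K,O,X} on symbol a: members go to different blocks, giving {A,C,D,K,O,X} and {G}.
Split {A,C,D,K,O,X} by δ(·,b) → {A,C,X} and {D,O} and {K}.
On input a, block {A,C,X} splits into {C,X} and {A}.
The partition is now stable with 6 blocks: {C,X} | {V,W} | {G} | {D,O} | {K} | {A}.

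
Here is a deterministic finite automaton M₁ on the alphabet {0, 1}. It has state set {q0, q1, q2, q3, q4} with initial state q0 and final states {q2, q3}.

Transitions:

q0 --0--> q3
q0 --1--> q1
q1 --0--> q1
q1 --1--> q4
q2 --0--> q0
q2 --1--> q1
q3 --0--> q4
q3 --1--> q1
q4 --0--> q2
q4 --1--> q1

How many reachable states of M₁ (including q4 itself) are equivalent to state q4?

All states are reachable from the start state.
Start with accepting vs non-accepting: {q2,q3} | {q0,q1,q4}.
Split {q0,q1,q4} by δ(·,0) → {q0,q4} and {q1}.
The partition is now stable with 3 blocks: {q2,q3} | {q0,q4} | {q1}.
The equivalence class containing q4 is {q0,q4}, of size 2.

2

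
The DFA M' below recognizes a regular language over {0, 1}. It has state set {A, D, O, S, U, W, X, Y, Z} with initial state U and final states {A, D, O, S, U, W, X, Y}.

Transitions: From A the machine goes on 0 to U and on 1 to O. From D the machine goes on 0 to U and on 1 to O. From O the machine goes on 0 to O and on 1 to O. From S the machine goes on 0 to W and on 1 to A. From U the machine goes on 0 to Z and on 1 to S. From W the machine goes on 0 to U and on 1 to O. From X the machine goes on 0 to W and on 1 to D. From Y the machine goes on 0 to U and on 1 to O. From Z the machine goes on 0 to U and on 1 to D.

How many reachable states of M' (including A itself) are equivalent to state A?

3

First remove the unreachable states {X,Y}; 7 states remain.
Start with accepting vs non-accepting: {A,D,O,S,U,W} | {Z}.
Refine {A,D,O,S,U,W} on symbol 0: members go to different blocks, giving {A,D,O,S,W} and {U}.
Refine {A,D,O,S,W} on symbol 0: members go to different blocks, giving {A,D,W} and {O,S}.
On input 0, block {O,S} splits into {S} and {O}.
The partition is now stable with 5 blocks: {A,D,W} | {Z} | {U} | {S} | {O}.
State A belongs to the block {A,D,W}, which has 3 states.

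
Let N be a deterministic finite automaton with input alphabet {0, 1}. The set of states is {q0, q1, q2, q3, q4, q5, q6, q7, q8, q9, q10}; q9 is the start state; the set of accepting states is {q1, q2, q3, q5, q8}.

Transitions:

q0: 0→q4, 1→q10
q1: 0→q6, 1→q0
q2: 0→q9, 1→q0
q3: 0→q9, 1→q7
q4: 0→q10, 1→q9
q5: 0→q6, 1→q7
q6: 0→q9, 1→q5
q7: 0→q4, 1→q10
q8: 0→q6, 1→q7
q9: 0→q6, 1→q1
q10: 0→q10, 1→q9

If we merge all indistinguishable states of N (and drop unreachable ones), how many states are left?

States {q2,q3,q8} cannot be reached from the start state, so discard them.
Start with accepting vs non-accepting: {q1,q5} | {q0,q4,q6,q7,q9,q10}.
Refine {q0,q4,q6,q7,q9,q10} on symbol 1: members go to different blocks, giving {q0,q4,q7,q10} and {q6,q9}.
Split {q0,q4,q7,q10} by δ(·,1) → {q0,q7} and {q4,q10}.
No further refinement is possible. Final partition (4 blocks): {q1,q5} | {q0,q7} | {q6,q9} | {q4,q10}.

4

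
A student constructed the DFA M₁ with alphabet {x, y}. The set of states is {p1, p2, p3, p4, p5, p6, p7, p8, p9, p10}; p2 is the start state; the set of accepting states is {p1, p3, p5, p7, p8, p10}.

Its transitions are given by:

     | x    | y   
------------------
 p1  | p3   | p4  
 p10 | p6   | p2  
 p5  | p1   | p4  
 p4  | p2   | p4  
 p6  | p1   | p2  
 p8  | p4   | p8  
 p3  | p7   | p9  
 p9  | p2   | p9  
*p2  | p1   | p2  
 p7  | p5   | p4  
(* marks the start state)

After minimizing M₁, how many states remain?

Reachable states from the start: {p1,p2,p3,p4,p5,p7,p9}. Unreachable: {p6,p8,p10} — drop them.
Initial partition by acceptance: {p1,p3,p5,p7} | {p2,p4,p9}.
Refine {p2,p4,p9} on symbol x: members go to different blocks, giving {p4,p9} and {p2}.
Stable partition: {p1,p3,p5,p7} | {p4,p9} | {p2} — 3 equivalence classes.

3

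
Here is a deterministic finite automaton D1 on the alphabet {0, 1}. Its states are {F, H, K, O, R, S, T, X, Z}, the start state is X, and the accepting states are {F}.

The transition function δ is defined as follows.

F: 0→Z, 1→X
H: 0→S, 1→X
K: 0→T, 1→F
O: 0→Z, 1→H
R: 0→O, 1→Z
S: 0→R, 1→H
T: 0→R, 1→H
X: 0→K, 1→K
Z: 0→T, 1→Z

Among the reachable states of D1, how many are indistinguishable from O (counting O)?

Initial partition by acceptance: {F} | {H,K,O,R,S,T,X,Z}.
Refine {H,K,O,R,S,T,X,Z} on symbol 1: members go to different blocks, giving {H,O,R,S,T,X,Z} and {K}.
Split {H,O,R,S,T,X,Z} by δ(·,0) → {H,O,R,S,T,Z} and {X}.
Split {H,O,R,S,T,Z} by δ(·,1) → {O,R,S,T,Z} and {H}.
Split {O,R,S,T,Z} by δ(·,1) → {O,S,T} and {R,Z}.
No further refinement is possible. Final partition (6 blocks): {F} | {O,S,T} | {K} | {X} | {H} | {R,Z}.
The equivalence class containing O is {O,S,T}, of size 3.

3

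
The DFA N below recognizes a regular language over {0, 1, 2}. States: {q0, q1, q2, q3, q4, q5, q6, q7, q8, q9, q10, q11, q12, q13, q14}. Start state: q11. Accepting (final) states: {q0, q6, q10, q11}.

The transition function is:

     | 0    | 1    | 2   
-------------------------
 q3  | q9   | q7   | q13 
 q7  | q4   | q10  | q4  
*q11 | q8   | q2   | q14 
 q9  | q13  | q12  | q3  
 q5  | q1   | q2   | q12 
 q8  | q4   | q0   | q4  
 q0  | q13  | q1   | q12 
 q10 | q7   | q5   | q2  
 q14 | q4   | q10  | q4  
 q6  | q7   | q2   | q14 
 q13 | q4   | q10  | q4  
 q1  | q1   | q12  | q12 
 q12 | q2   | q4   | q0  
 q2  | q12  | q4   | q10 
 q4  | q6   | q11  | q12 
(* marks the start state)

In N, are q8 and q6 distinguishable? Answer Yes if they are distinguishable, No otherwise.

Yes

Reachable states from the start: {q0,q1,q2,q4,q5,q6,q7,q8,q10,q11,q12,q13,q14}. Unreachable: {q3,q9} — drop them.
Initial partition by acceptance: {q0,q6,q10,q11} | {q1,q2,q4,q5,q7,q8,q12,q13,q14}.
Refine {q1,q2,q4,q5,q7,q8,q12,q13,q14} on symbol 0: members go to different blocks, giving {q1,q2,q5,q7,q8,q12,q13,q14} and {q4}.
Refine {q1,q2,q5,q7,q8,q12,q13,q14} on symbol 0: members go to different blocks, giving {q1,q2,q5,q12} and {q7,q8,q13,q14}.
On input 2, block {q0,q6,q10,q11} splits into {q0,q10} and {q6,q11}.
Refine {q1,q2,q5,q12} on symbol 1: members go to different blocks, giving {q1,q5} and {q2,q12}.
Stable partition: {q0,q10} | {q1,q5} | {q4} | {q7,q8,q13,q14} | {q6,q11} | {q2,q12} — 6 equivalence classes.
q8 and q6 end up in different blocks, so they are distinguishable. For instance, the string 'ε' is accepted from only q6.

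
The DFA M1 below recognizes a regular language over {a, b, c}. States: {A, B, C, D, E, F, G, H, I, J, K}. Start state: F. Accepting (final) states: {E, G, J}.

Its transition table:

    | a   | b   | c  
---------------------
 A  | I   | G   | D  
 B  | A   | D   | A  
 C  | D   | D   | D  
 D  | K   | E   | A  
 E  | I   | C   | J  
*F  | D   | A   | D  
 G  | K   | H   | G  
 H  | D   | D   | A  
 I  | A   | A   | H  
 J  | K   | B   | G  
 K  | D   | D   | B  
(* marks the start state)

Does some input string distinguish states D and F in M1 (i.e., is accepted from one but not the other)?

All states are reachable from the start state.
Initial partition by acceptance: {E,G,J} | {A,B,C,D,F,H,I,K}.
On input b, block {A,B,C,D,F,H,I,K} splits into {B,C,F,H,I,K} and {A,D}.
On input c, block {B,C,F,H,I,K} splits into {B,C,F,H} and {I,K}.
Stable partition: {E,G,J} | {B,C,F,H} | {A,D} | {I,K} — 4 equivalence classes.
D and F end up in different blocks, so they are distinguishable. For instance, the string 'b' is accepted from only D.

Yes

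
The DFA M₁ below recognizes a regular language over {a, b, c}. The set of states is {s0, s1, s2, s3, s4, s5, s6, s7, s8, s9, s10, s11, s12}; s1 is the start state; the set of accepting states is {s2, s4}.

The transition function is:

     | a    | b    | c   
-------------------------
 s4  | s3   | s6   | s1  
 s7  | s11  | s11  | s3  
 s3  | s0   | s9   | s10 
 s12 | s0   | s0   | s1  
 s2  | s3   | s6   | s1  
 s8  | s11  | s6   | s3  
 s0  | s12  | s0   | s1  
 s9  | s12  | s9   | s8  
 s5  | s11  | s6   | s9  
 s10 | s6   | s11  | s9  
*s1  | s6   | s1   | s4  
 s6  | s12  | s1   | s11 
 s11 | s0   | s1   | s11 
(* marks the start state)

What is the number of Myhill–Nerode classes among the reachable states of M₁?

States {s2,s5,s7} cannot be reached from the start state, so discard them.
P0 = {s4} | {s0,s1,s3,s6,s8,s9,s10,s11,s12}.
Refine {s0,s1,s3,s6,s8,s9,s10,s11,s12} on symbol c: members go to different blocks, giving {s0,s3,s6,s8,s9,s10,s11,s12} and {s1}.
Refine {s0,s3,s6,s8,s9,s10,s11,s12} on symbol b: members go to different blocks, giving {s0,s3,s8,s9,s10,s12} and {s6,s11}.
Refine {s0,s3,s8,s9,s10,s12} on symbol a: members go to different blocks, giving {s0,s3,s9,s12} and {s8,s10}.
Split {s0,s3,s9,s12} by δ(·,c) → {s0,s12} and {s3,s9}.
No further refinement is possible. Final partition (6 blocks): {s4} | {s0,s12} | {s1} | {s6,s11} | {s8,s10} | {s3,s9}.

6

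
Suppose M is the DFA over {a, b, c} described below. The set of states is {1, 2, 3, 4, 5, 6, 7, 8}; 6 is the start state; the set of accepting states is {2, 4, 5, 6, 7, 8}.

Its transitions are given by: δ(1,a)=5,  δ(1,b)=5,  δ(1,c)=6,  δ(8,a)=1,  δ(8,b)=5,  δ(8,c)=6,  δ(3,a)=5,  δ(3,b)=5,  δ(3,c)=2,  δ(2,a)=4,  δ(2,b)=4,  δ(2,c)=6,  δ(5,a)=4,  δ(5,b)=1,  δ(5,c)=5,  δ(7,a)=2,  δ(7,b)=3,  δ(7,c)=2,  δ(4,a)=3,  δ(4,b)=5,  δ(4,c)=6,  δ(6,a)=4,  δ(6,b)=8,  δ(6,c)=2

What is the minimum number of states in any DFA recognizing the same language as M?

4

First remove the unreachable states {7}; 7 states remain.
Initial partition by acceptance: {2,4,5,6,8} | {1,3}.
On input a, block {2,4,5,6,8} splits into {2,5,6} and {4,8}.
Split {2,5,6} by δ(·,b) → {2,6} and {5}.
No further refinement is possible. Final partition (4 blocks): {2,6} | {1,3} | {4,8} | {5}.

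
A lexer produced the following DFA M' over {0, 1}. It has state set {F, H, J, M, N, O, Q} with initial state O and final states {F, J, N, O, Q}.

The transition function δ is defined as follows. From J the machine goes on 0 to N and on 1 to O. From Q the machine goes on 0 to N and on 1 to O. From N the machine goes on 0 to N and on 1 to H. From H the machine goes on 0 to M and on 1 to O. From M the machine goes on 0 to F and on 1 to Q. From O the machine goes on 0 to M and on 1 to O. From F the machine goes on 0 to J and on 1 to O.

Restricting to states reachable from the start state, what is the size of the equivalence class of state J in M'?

2

Every state is reachable, so we keep all 7.
Start with accepting vs non-accepting: {F,J,N,O,Q} | {H,M}.
Refine {F,J,N,O,Q} on symbol 0: members go to different blocks, giving {F,J,N,Q} and {O}.
Split {F,J,N,Q} by δ(·,1) → {F,J,Q} and {N}.
Refine {F,J,Q} on symbol 0: members go to different blocks, giving {J,Q} and {F}.
Split {H,M} by δ(·,0) → {M} and {H}.
Stable partition: {J,Q} | {M} | {O} | {N} | {F} | {H} — 6 equivalence classes.
The equivalence class containing J is {J,Q}, of size 2.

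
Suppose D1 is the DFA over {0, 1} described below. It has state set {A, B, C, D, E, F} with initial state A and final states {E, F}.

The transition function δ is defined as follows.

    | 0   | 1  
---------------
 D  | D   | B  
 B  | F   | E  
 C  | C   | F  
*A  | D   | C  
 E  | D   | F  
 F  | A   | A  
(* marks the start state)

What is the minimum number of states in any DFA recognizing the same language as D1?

6

All states are reachable from the start state.
Initial partition by acceptance: {E,F} | {A,B,C,D}.
On input 1, block {E,F} splits into {E} and {F}.
Refine {A,B,C,D} on symbol 0: members go to different blocks, giving {A,C,D} and {B}.
Split {A,C,D} by δ(·,1) → {A} and {C} and {D}.
The partition is now stable with 6 blocks: {E} | {A} | {F} | {B} | {C} | {D}.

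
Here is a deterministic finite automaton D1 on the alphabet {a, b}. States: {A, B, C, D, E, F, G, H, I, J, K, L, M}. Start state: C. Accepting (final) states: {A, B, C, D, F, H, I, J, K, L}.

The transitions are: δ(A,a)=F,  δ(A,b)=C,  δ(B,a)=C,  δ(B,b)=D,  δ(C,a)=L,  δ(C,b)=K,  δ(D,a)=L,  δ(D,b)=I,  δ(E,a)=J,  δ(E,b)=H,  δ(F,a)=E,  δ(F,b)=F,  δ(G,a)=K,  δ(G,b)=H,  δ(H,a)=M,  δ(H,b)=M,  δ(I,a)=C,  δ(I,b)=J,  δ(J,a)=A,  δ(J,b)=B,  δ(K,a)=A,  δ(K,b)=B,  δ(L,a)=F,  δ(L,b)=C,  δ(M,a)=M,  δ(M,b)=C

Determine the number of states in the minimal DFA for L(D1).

States {G} cannot be reached from the start state, so discard them.
Start with accepting vs non-accepting: {A,B,C,D,F,H,I,J,K,L} | {E,M}.
Split {A,B,C,D,F,H,I,J,K,L} by δ(·,a) → {A,B,C,D,I,J,K,L} and {F,H}.
Split {A,B,C,D,I,J,K,L} by δ(·,a) → {B,C,D,I,J,K} and {A,L}.
Split {B,C,D,I,J,K} by δ(·,a) → {C,D,J,K} and {B,I}.
On input b, block {C,D,J,K} splits into {D,J,K} and {C}.
Refine {E,M} on symbol a: members go to different blocks, giving {E} and {M}.
On input a, block {F,H} splits into {F} and {H}.
The partition is now stable with 8 blocks: {D,J,K} | {E} | {F} | {A,L} | {B,I} | {C} | {M} | {H}.

8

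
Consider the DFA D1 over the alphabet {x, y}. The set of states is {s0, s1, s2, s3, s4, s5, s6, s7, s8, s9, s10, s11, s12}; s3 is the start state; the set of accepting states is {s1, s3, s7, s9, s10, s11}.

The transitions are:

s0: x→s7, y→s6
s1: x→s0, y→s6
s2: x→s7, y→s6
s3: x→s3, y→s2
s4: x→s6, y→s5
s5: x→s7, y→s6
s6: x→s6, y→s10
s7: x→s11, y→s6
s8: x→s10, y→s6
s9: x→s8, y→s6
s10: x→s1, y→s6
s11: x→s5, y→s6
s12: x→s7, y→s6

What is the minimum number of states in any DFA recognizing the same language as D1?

States {s4,s8,s9,s12} cannot be reached from the start state, so discard them.
P0 = {s1,s3,s7,s10,s11} | {s0,s2,s5,s6}.
On input x, block {s1,s3,s7,s10,s11} splits into {s3,s7,s10} and {s1,s11}.
Refine {s3,s7,s10} on symbol x: members go to different blocks, giving {s7,s10} and {s3}.
Refine {s0,s2,s5,s6} on symbol x: members go to different blocks, giving {s0,s2,s5} and {s6}.
No further refinement is possible. Final partition (5 blocks): {s7,s10} | {s0,s2,s5} | {s1,s11} | {s3} | {s6}.

5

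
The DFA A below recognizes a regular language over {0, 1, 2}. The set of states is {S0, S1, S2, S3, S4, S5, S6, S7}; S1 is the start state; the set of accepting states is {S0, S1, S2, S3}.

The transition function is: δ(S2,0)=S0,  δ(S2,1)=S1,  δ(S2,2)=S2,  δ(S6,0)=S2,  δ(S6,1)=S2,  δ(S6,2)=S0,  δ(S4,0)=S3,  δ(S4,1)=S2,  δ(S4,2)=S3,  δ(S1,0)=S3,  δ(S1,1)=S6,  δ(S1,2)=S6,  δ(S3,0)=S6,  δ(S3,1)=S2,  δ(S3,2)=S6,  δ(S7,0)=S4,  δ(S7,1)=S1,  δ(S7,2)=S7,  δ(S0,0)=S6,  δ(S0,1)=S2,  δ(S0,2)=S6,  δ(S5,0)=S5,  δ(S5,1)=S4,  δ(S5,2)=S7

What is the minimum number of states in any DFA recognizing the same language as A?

First remove the unreachable states {S4,S5,S7}; 5 states remain.
Start with accepting vs non-accepting: {S0,S1,S2,S3} | {S6}.
Refine {S0,S1,S2,S3} on symbol 0: members go to different blocks, giving {S0,S3} and {S1,S2}.
Split {S1,S2} by δ(·,1) → {S1} and {S2}.
No further refinement is possible. Final partition (4 blocks): {S0,S3} | {S6} | {S1} | {S2}.

4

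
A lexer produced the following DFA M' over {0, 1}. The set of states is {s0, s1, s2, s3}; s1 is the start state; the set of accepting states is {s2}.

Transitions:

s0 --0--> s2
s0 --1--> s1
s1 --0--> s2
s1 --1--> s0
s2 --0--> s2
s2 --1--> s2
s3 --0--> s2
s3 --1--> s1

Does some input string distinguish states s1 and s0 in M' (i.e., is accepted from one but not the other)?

No

States {s3} cannot be reached from the start state, so discard them.
Initial partition by acceptance: {s2} | {s0,s1}.
No further refinement is possible. Final partition (2 blocks): {s2} | {s0,s1}.
s1 and s0 lie in the same block of the stable partition, so they are equivalent — no string distinguishes them.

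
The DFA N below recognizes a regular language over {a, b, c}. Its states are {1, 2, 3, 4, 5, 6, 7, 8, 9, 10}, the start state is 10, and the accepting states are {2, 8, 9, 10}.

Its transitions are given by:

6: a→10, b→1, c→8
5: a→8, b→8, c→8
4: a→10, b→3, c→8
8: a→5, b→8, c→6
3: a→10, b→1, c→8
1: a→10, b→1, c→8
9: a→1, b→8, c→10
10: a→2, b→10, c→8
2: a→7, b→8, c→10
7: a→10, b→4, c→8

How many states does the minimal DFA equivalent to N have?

5

Reachable states from the start: {1,2,3,4,5,6,7,8,10}. Unreachable: {9} — drop them.
Start with accepting vs non-accepting: {2,8,10} | {1,3,4,5,6,7}.
Split {2,8,10} by δ(·,a) → {2,8} and {10}.
Refine {2,8} on symbol c: members go to different blocks, giving {2} and {8}.
Split {1,3,4,5,6,7} by δ(·,a) → {1,3,4,6,7} and {5}.
Stable partition: {2} | {1,3,4,6,7} | {10} | {8} | {5} — 5 equivalence classes.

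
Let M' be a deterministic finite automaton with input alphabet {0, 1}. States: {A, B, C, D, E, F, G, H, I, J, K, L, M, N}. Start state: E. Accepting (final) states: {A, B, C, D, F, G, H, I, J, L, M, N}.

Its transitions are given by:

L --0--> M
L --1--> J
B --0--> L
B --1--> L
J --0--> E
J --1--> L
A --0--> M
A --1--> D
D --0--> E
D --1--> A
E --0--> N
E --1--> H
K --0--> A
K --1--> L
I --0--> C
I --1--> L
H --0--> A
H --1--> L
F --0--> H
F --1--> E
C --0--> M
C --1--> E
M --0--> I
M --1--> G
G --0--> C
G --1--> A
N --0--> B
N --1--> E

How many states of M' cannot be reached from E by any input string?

2

Starting at E and following transitions, the reachable set is {A, B, C, D, E, G, H, I, J, L, M, N}. That leaves F, K unreachable — 2 in total.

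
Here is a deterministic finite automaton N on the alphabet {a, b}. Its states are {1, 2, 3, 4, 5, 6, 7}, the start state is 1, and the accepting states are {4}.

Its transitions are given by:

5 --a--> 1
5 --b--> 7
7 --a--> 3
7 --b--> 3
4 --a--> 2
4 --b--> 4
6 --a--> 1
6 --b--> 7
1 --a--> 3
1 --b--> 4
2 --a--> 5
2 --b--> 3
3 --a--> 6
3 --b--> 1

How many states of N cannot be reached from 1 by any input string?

0

A breadth-first search from the start state visits every state.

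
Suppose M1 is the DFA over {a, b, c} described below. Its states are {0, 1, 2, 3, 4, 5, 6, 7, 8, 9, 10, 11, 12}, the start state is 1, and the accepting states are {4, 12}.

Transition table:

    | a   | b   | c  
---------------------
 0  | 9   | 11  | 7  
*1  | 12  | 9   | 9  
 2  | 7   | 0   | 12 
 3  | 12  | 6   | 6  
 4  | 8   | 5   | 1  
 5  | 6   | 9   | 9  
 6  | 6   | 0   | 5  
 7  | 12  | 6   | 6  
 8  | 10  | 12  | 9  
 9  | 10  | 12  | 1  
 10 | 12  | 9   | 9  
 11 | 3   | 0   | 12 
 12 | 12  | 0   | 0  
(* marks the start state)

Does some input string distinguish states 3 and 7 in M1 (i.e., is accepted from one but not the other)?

States {2,4,8} cannot be reached from the start state, so discard them.
P0 = {12} | {0,1,3,5,6,7,9,10,11}.
Split {0,1,3,5,6,7,9,10,11} by δ(·,a) → {0,5,6,9,11} and {1,3,7,10}.
On input a, block {0,5,6,9,11} splits into {0,5,6} and {9,11}.
Refine {0,5,6} on symbol a: members go to different blocks, giving {5,6} and {0}.
Split {5,6} by δ(·,b) → {5} and {6}.
Refine {1,3,7,10} on symbol b: members go to different blocks, giving {1,10} and {3,7}.
Refine {9,11} on symbol a: members go to different blocks, giving {9} and {11}.
No further refinement is possible. Final partition (8 blocks): {12} | {5} | {1,10} | {9} | {0} | {6} | {3,7} | {11}.
3 and 7 lie in the same block of the stable partition, so they are equivalent — no string distinguishes them.

No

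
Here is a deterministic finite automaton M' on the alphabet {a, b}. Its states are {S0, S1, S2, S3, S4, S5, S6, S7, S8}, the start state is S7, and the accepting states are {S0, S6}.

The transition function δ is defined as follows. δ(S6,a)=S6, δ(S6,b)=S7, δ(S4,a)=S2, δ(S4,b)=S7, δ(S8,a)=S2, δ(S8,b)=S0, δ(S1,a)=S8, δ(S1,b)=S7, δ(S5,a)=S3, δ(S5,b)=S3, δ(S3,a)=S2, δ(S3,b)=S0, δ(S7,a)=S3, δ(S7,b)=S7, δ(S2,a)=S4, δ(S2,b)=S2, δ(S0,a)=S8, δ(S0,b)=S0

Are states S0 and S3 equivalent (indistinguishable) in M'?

Reachable states from the start: {S0,S2,S3,S4,S7,S8}. Unreachable: {S1,S5,S6} — drop them.
P0 = {S0} | {S2,S3,S4,S7,S8}.
Refine {S2,S3,S4,S7,S8} on symbol b: members go to different blocks, giving {S2,S4,S7} and {S3,S8}.
On input a, block {S2,S4,S7} splits into {S2,S4} and {S7}.
Refine {S2,S4} on symbol b: members go to different blocks, giving {S2} and {S4}.
The partition is now stable with 5 blocks: {S0} | {S2} | {S3,S8} | {S7} | {S4}.
S0 and S3 end up in different blocks, so they are distinguishable. For instance, the string 'ε' is accepted from only S0.

No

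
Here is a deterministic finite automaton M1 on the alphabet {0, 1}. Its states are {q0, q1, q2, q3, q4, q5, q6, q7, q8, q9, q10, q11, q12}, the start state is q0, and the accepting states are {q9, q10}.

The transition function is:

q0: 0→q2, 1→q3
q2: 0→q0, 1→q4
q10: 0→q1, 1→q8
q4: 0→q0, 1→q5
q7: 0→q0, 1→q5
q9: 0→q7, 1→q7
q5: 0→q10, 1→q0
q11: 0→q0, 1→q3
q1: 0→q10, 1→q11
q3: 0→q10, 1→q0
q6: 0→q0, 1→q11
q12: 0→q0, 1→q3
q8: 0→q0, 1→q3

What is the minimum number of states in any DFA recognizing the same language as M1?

First remove the unreachable states {q6,q7,q9,q12}; 9 states remain.
Initial partition by acceptance: {q10} | {q0,q1,q2,q3,q4,q5,q8,q11}.
Refine {q0,q1,q2,q3,q4,q5,q8,q11} on symbol 0: members go to different blocks, giving {q0,q2,q4,q8,q11} and {q1,q3,q5}.
On input 1, block {q0,q2,q4,q8,q11} splits into {q0,q4,q8,q11} and {q2}.
Split {q0,q4,q8,q11} by δ(·,0) → {q4,q8,q11} and {q0}.
On input 1, block {q1,q3,q5} splits into {q3,q5} and {q1}.
The partition is now stable with 6 blocks: {q10} | {q4,q8,q11} | {q3,q5} | {q2} | {q0} | {q1}.

6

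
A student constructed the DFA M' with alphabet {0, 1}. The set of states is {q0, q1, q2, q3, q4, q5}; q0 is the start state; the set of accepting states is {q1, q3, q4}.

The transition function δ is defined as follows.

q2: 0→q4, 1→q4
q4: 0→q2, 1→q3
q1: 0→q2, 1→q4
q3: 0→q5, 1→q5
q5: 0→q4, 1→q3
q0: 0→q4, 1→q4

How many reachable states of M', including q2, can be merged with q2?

States {q1} cannot be reached from the start state, so discard them.
Initial partition by acceptance: {q3,q4} | {q0,q2,q5}.
On input 1, block {q3,q4} splits into {q3} and {q4}.
Split {q0,q2,q5} by δ(·,1) → {q0,q2} and {q5}.
No further refinement is possible. Final partition (4 blocks): {q3} | {q0,q2} | {q4} | {q5}.
The equivalence class containing q2 is {q0,q2}, of size 2.

2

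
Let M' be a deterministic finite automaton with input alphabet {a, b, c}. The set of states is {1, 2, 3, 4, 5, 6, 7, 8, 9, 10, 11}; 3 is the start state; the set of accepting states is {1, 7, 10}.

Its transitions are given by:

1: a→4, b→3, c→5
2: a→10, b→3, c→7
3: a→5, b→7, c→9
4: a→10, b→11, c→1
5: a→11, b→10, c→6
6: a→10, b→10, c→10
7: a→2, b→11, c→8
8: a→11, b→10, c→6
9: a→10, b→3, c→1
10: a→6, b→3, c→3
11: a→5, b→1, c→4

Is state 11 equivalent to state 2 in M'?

No

Every state is reachable, so we keep all 11.
P0 = {1,7,10} | {2,3,4,5,6,8,9,11}.
Refine {2,3,4,5,6,8,9,11} on symbol a: members go to different blocks, giving {2,4,6,9} and {3,5,8,11}.
On input b, block {2,4,6,9} splits into {2,4,9} and {6}.
On input a, block {1,7,10} splits into {1,7} and {10}.
Refine {3,5,8,11} on symbol b: members go to different blocks, giving {3,11} and {5,8}.
The partition is now stable with 6 blocks: {1,7} | {2,4,9} | {3,11} | {6} | {10} | {5,8}.
11 and 2 end up in different blocks, so they are distinguishable. For instance, the string 'a' is accepted from only 2.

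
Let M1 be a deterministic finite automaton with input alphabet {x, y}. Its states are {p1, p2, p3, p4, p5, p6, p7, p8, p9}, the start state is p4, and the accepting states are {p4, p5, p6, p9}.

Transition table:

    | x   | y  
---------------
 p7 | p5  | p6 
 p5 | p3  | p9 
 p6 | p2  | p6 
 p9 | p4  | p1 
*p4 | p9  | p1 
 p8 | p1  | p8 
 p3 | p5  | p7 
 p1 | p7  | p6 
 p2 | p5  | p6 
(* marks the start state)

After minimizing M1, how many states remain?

6

Reachable states from the start: {p1,p2,p3,p4,p5,p6,p7,p9}. Unreachable: {p8} — drop them.
Initial partition by acceptance: {p4,p5,p6,p9} | {p1,p2,p3,p7}.
Refine {p4,p5,p6,p9} on symbol x: members go to different blocks, giving {p4,p9} and {p5,p6}.
On input x, block {p1,p2,p3,p7} splits into {p2,p3,p7} and {p1}.
Split {p2,p3,p7} by δ(·,y) → {p2,p7} and {p3}.
Split {p5,p6} by δ(·,x) → {p5} and {p6}.
No further refinement is possible. Final partition (6 blocks): {p4,p9} | {p2,p7} | {p5} | {p1} | {p3} | {p6}.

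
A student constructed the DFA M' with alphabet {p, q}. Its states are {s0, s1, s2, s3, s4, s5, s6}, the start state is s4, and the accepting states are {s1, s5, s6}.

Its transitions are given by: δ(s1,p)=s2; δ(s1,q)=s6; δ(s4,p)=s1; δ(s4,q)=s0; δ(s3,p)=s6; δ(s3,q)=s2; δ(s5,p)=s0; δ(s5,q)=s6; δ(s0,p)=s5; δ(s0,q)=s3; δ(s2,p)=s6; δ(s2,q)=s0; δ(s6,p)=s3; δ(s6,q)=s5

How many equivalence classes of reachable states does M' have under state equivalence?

2

Every state is reachable, so we keep all 7.
P0 = {s1,s5,s6} | {s0,s2,s3,s4}.
The partition is now stable with 2 blocks: {s1,s5,s6} | {s0,s2,s3,s4}.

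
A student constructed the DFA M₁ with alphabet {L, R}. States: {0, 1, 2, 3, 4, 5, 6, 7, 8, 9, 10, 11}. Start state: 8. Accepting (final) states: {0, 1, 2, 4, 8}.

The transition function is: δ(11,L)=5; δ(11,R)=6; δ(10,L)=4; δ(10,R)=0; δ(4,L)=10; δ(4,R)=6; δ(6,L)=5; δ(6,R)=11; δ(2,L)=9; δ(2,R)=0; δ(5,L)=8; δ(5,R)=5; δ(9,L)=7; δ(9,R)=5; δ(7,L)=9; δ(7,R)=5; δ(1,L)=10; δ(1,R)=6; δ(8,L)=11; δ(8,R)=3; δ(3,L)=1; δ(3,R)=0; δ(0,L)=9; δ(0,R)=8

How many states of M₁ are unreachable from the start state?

No path from 8 leads to 2; the other 11 states are all reachable.

1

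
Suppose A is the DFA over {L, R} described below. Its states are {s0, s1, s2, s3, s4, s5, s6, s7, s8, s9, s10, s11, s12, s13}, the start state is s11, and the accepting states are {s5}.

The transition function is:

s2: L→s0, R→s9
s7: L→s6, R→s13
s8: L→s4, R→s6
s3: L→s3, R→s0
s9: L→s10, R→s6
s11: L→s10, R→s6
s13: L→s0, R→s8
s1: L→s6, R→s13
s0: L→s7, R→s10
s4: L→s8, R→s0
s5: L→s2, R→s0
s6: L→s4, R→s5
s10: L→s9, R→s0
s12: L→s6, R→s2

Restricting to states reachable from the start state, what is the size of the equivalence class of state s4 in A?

Reachable states from the start: {s0,s2,s4,s5,s6,s7,s8,s9,s10,s11,s13}. Unreachable: {s1,s3,s12} — drop them.
Start with accepting vs non-accepting: {s5} | {s0,s2,s4,s6,s7,s8,s9,s10,s11,s13}.
Split {s0,s2,s4,s6,s7,s8,s9,s10,s11,s13} by δ(·,R) → {s0,s2,s4,s7,s8,s9,s10,s11,s13} and {s6}.
On input L, block {s0,s2,s4,s7,s8,s9,s10,s11,s13} splits into {s0,s2,s4,s8,s9,s10,s11,s13} and {s7}.
Split {s0,s2,s4,s8,s9,s10,s11,s13} by δ(·,L) → {s2,s4,s8,s9,s10,s11,s13} and {s0}.
Split {s2,s4,s8,s9,s10,s11,s13} by δ(·,L) → {s4,s8,s9,s10,s11} and {s2,s13}.
On input R, block {s4,s8,s9,s10,s11} splits into {s8,s9,s11} and {s4,s10}.
The partition is now stable with 7 blocks: {s5} | {s8,s9,s11} | {s6} | {s7} | {s0} | {s2,s13} | {s4,s10}.
The equivalence class containing s4 is {s4,s10}, of size 2.

2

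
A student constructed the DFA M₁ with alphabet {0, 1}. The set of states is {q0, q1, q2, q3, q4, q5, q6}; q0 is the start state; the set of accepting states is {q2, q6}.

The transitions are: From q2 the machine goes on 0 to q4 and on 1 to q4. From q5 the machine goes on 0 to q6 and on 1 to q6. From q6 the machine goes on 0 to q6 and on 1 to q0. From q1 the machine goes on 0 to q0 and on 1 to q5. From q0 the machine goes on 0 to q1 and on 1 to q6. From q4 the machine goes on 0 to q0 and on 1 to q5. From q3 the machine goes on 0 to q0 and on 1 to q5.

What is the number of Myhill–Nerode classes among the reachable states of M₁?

4

First remove the unreachable states {q2,q3,q4}; 4 states remain.
P0 = {q6} | {q0,q1,q5}.
Split {q0,q1,q5} by δ(·,0) → {q0,q1} and {q5}.
On input 1, block {q0,q1} splits into {q0} and {q1}.
The partition is now stable with 4 blocks: {q6} | {q0} | {q5} | {q1}.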